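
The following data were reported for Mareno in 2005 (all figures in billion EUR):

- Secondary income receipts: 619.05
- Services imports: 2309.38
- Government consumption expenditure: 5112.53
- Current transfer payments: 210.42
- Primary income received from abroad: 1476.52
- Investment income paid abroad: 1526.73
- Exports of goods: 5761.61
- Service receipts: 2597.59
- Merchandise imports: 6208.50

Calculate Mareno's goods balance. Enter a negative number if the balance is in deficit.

Goods balance = 5761.61 - 6208.50 = -446.89

-446.89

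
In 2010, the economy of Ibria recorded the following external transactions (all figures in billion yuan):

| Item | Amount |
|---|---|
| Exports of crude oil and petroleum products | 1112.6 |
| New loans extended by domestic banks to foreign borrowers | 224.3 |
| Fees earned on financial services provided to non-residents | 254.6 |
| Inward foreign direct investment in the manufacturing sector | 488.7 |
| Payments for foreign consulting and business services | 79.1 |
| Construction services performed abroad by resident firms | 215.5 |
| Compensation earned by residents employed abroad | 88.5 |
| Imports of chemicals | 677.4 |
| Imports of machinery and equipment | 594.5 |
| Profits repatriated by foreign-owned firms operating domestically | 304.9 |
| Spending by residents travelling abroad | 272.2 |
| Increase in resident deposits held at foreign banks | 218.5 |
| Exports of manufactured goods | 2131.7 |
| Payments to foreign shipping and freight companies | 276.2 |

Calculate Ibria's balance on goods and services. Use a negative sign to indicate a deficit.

Goods: -677.4 + 2131.7 + 1112.6 - 594.5 = 1972.4
Services: -272.2 + 215.5 - 276.2 + 254.6 - 79.1 = -157.4
Trade balance = 1972.4 + (-157.4) = 1815.0
(Excluded from the trade balance — financial account: new loans extended by domestic banks to foreign borrowers 224.3, inward foreign direct investment in the manufacturing sector 488.7, increase in resident deposits held at foreign banks 218.5; primary income: compensation earned by residents employed abroad 88.5, profits repatriated by foreign-owned firms operating domestically 304.9.)

1815.0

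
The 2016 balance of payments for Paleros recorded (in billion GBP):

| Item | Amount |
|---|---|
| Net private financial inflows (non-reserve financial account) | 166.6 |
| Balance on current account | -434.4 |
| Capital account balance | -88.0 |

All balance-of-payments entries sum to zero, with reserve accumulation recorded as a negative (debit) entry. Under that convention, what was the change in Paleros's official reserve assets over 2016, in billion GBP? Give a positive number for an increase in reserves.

Official reserve transactions balance = -((-434.4) + (-88.0) + 166.6) = 355.8
An accumulation of reserves is recorded as a debit (negative entry), so the change in the stock of reserves is the negative of that balance.
Change in official reserves = -(355.8) = -355.8

-355.8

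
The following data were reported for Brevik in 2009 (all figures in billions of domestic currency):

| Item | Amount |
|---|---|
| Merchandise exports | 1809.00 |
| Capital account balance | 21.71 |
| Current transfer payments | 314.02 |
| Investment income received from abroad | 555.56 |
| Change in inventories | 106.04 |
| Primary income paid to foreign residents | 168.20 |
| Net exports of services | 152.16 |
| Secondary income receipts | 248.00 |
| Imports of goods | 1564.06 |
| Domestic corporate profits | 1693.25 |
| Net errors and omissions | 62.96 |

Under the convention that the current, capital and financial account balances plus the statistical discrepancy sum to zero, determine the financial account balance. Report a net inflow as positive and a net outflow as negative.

Goods balance = 1809.00 - 1564.06 = 244.94
Services balance = 152.16
Trade balance (goods + services) = 244.94 + 152.16 = 397.10
Net primary income = 555.56 - 168.20 = 387.36
Net secondary income = 248.00 - 314.02 = -66.02
Current account = 397.10 + 387.36 + (-66.02) = 718.44
Financial account = -(718.44 + 21.71 + 62.96) = -803.11

-803.11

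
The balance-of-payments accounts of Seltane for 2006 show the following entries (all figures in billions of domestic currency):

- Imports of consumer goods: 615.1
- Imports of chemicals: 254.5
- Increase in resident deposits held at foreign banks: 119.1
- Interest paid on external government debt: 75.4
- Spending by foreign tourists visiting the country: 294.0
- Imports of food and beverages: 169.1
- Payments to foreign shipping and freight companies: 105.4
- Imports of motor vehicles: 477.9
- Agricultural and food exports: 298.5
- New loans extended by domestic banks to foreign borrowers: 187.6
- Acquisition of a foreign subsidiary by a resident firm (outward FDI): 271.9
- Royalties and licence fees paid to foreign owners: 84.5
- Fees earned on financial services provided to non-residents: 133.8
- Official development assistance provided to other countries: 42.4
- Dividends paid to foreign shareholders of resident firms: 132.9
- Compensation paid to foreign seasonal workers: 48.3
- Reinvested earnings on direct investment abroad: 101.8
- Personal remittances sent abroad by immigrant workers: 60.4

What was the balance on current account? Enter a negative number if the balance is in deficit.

Goods: -615.1 + 298.5 - 477.9 - 169.1 - 254.5 = -1218.1
Services: 133.8 + 294.0 - 105.4 - 84.5 = 237.9
Primary income: -75.4 - 48.3 + 101.8 - 132.9 = -154.8
Secondary income: -42.4 - 60.4 = -102.8
Current account = (-1218.1) + 237.9 + (-154.8) + (-102.8) = -1237.8
(Excluded from the current account — financial account: increase in resident deposits held at foreign banks 119.1, new loans extended by domestic banks to foreign borrowers 187.6, acquisition of a foreign subsidiary by a resident firm (outward FDI) 271.9.)

-1237.8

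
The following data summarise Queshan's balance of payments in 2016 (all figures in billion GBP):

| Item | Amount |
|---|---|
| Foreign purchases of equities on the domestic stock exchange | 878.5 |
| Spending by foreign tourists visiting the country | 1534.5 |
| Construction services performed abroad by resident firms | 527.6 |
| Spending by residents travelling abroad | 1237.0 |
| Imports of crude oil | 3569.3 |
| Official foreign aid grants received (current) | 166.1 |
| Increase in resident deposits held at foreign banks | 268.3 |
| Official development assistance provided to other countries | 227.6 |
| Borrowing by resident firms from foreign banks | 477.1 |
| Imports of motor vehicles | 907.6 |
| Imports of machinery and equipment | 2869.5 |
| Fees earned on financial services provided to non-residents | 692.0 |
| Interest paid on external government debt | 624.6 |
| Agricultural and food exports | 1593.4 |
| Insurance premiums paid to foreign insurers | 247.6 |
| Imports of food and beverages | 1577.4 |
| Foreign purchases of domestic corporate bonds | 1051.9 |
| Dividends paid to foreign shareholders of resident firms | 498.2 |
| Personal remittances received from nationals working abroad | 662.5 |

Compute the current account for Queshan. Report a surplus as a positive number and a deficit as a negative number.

-6582.7

Goods: -3569.3 - 2869.5 - 907.6 - 1577.4 + 1593.4 = -7330.4
Services: 1534.5 - 247.6 + 527.6 - 1237.0 + 692.0 = 1269.5
Primary income: -498.2 - 624.6 = -1122.8
Secondary income: 662.5 - 227.6 + 166.1 = 601.0
Current account = (-7330.4) + 1269.5 + (-1122.8) + 601.0 = -6582.7
(Excluded from the current account — financial account: foreign purchases of equities on the domestic stock exchange 878.5, increase in resident deposits held at foreign banks 268.3, borrowing by resident firms from foreign banks 477.1, foreign purchases of domestic corporate bonds 1051.9.)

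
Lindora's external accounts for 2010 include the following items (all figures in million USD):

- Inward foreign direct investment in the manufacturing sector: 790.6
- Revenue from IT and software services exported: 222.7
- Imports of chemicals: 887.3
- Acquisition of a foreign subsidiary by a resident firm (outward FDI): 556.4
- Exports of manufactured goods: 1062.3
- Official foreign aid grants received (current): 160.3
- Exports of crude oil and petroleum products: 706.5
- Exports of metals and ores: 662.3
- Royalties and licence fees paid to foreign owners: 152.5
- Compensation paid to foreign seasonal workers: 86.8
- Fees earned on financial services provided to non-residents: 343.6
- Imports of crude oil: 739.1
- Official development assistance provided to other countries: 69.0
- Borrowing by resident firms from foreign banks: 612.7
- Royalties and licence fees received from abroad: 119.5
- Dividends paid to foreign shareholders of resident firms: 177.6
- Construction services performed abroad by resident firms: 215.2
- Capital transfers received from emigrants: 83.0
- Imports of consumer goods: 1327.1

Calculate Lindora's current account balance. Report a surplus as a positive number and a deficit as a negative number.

53.0

Goods: -887.3 + 706.5 - 739.1 - 1327.1 + 662.3 + 1062.3 = -522.4
Services: 215.2 + 343.6 + 119.5 - 152.5 + 222.7 = 748.5
Primary income: -177.6 - 86.8 = -264.4
Secondary income: -69.0 + 160.3 = 91.3
Current account = (-522.4) + 748.5 + (-264.4) + 91.3 = 53.0
(Excluded from the current account — financial account: inward foreign direct investment in the manufacturing sector 790.6, acquisition of a foreign subsidiary by a resident firm (outward FDI) 556.4, borrowing by resident firms from foreign banks 612.7; capital account: capital transfers received from emigrants 83.0.)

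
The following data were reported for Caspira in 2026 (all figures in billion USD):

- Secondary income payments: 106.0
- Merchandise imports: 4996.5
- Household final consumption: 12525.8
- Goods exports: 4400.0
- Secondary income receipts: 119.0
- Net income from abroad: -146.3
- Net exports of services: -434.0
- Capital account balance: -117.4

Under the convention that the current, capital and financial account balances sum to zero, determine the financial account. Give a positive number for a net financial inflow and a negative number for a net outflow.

Goods balance = 4400.0 - 4996.5 = -596.5
Services balance = -434.0
Trade balance (goods + services) = -596.5 + (-434.0) = -1030.5
Net primary income = -146.3
Net secondary income = 119.0 - 106.0 = 13.0
Current account = -1030.5 + (-146.3) + 13.0 = -1163.8
Financial account = -(-1163.8 + (-117.4)) = 1281.2

1281.2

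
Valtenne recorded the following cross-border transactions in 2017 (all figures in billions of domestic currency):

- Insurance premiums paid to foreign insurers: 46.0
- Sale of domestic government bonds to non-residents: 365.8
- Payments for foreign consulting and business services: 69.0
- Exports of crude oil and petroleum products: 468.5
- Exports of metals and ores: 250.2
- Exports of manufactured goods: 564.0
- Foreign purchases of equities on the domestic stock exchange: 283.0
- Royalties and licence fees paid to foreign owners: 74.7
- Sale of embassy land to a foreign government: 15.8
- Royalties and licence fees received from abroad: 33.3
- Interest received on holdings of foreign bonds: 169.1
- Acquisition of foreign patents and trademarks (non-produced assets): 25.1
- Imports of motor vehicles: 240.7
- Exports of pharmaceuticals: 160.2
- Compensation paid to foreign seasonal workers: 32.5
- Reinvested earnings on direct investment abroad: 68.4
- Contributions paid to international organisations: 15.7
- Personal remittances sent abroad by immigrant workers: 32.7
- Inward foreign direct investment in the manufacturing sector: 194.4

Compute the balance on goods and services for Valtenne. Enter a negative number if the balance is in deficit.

1045.8

Goods: 564.0 + 160.2 + 250.2 - 240.7 + 468.5 = 1202.2
Services: -74.7 + 33.3 - 69.0 - 46.0 = -156.4
Trade balance = 1202.2 + (-156.4) = 1045.8
(Excluded from the trade balance — financial account: sale of domestic government bonds to non-residents 365.8, foreign purchases of equities on the domestic stock exchange 283.0, inward foreign direct investment in the manufacturing sector 194.4; capital account: sale of embassy land to a foreign government 15.8, acquisition of foreign patents and trademarks (non-produced assets) 25.1; primary income: interest received on holdings of foreign bonds 169.1, compensation paid to foreign seasonal workers 32.5, reinvested earnings on direct investment abroad 68.4; secondary income: contributions paid to international organisations 15.7, personal remittances sent abroad by immigrant workers 32.7.)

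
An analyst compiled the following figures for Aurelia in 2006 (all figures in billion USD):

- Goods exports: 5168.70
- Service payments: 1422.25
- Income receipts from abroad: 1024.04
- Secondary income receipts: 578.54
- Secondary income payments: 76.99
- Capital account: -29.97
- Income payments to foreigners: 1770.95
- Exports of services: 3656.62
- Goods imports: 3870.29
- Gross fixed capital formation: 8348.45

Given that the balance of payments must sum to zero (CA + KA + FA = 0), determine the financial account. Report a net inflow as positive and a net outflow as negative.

-3257.45

Goods balance = 5168.70 - 3870.29 = 1298.41
Services balance = 3656.62 - 1422.25 = 2234.37
Trade balance (goods + services) = 1298.41 + 2234.37 = 3532.78
Net primary income = 1024.04 - 1770.95 = -746.91
Net secondary income = 578.54 - 76.99 = 501.55
Current account = 3532.78 + (-746.91) + 501.55 = 3287.42
Financial account = -(3287.42 + (-29.97)) = -3257.45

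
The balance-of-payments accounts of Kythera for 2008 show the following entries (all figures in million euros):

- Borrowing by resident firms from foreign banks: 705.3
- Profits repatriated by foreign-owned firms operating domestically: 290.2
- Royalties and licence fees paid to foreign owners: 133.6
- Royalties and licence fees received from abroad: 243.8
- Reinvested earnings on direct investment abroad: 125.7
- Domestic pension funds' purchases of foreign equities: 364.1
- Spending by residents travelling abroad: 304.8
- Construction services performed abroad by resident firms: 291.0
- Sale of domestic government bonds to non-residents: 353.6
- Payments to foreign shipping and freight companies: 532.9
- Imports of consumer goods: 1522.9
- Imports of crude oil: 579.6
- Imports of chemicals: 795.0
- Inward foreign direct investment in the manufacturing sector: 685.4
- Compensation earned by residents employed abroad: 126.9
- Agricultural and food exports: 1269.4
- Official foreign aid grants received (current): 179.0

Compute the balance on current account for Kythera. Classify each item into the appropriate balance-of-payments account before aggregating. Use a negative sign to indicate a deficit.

Goods: 1269.4 - 579.6 - 1522.9 - 795.0 = -1628.1
Services: -532.9 - 304.8 + 291.0 + 243.8 - 133.6 = -436.5
Primary income: -290.2 + 126.9 + 125.7 = -37.6
Secondary income: 179.0
Current account = (-1628.1) + (-436.5) + (-37.6) + 179.0 = -1923.2
(Excluded from the current account — financial account: borrowing by resident firms from foreign banks 705.3, domestic pension funds' purchases of foreign equities 364.1, sale of domestic government bonds to non-residents 353.6, inward foreign direct investment in the manufacturing sector 685.4.)

-1923.2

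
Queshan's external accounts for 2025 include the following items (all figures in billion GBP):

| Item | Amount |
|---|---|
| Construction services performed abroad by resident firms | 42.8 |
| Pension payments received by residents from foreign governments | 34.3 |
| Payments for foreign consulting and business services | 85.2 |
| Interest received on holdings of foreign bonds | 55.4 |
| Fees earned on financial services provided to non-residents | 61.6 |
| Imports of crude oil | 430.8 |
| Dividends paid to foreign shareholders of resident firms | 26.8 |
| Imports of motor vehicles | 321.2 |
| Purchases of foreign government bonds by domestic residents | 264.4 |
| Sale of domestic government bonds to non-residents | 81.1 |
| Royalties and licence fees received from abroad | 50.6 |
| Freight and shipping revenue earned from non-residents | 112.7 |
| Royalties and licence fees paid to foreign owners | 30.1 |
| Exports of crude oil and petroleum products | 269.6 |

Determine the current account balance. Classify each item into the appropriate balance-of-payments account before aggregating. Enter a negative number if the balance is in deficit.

Goods: -430.8 + 269.6 - 321.2 = -482.4
Services: 112.7 - 30.1 - 85.2 + 50.6 + 42.8 + 61.6 = 152.4
Primary income: 55.4 - 26.8 = 28.6
Secondary income: 34.3
Current account = (-482.4) + 152.4 + 28.6 + 34.3 = -267.1
(Excluded from the current account — financial account: purchases of foreign government bonds by domestic residents 264.4, sale of domestic government bonds to non-residents 81.1.)

-267.1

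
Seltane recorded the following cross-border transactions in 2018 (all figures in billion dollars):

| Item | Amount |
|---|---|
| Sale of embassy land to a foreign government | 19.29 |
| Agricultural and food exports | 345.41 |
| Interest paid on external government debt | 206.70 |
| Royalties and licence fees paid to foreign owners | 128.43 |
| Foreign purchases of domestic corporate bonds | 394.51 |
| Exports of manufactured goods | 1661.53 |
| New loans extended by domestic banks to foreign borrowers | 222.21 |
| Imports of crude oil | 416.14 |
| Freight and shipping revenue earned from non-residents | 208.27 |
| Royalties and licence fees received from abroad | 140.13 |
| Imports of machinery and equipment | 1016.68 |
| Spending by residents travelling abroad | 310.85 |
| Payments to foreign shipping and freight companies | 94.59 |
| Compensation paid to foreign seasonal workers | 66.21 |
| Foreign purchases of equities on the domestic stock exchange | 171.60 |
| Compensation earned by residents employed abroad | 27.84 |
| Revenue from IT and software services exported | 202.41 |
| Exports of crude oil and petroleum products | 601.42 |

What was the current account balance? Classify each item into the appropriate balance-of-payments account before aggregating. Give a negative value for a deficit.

947.41

Goods: 1661.53 - 416.14 + 345.41 + 601.42 - 1016.68 = 1175.54
Services: 208.27 + 140.13 + 202.41 - 310.85 - 94.59 - 128.43 = 16.94
Primary income: -66.21 - 206.70 + 27.84 = -245.07
Current account = 1175.54 + 16.94 + (-245.07) = 947.41
(Excluded from the current account — capital account: sale of embassy land to a foreign government 19.29; financial account: foreign purchases of domestic corporate bonds 394.51, new loans extended by domestic banks to foreign borrowers 222.21, foreign purchases of equities on the domestic stock exchange 171.60.)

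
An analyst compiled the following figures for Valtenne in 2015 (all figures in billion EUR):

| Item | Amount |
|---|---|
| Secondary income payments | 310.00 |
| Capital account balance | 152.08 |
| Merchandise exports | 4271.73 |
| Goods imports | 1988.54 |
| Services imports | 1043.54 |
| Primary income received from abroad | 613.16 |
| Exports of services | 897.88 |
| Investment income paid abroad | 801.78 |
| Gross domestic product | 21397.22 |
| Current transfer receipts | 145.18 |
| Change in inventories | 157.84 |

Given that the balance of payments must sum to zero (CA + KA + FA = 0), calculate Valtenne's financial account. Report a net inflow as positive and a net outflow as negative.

-1936.17

Goods balance = 4271.73 - 1988.54 = 2283.19
Services balance = 897.88 - 1043.54 = -145.66
Trade balance (goods + services) = 2283.19 + (-145.66) = 2137.53
Net primary income = 613.16 - 801.78 = -188.62
Net secondary income = 145.18 - 310.00 = -164.82
Current account = 2137.53 + (-188.62) + (-164.82) = 1784.09
Financial account = -(1784.09 + 152.08) = -1936.17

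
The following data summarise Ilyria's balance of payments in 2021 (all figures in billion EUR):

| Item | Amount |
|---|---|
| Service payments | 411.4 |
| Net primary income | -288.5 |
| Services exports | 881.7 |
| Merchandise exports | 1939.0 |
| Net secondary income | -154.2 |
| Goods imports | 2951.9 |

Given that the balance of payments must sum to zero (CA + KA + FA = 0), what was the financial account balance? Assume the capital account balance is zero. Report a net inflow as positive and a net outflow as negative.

985.3

Goods balance = 1939.0 - 2951.9 = -1012.9
Services balance = 881.7 - 411.4 = 470.3
Trade balance (goods + services) = -1012.9 + 470.3 = -542.6
Net primary income = -288.5
Net secondary income = -154.2
Current account = -542.6 + (-288.5) + (-154.2) = -985.3
Financial account = -(-985.3) = 985.3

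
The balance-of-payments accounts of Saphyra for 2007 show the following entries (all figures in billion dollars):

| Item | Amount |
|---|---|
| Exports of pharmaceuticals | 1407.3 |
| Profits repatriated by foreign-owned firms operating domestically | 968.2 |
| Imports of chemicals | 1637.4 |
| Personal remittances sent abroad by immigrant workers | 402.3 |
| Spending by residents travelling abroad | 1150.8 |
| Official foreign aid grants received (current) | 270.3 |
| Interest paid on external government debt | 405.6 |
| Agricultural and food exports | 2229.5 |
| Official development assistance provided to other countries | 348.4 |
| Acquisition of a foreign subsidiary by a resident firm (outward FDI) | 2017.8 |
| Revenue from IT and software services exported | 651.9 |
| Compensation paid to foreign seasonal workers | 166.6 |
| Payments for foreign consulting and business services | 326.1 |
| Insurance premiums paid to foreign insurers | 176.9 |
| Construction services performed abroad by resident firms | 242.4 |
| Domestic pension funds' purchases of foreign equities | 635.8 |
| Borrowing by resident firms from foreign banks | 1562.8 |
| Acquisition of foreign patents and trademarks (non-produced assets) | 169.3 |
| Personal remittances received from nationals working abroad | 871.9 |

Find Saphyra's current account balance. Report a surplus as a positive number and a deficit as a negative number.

Goods: 1407.3 + 2229.5 - 1637.4 = 1999.4
Services: -326.1 + 242.4 - 176.9 - 1150.8 + 651.9 = -759.5
Primary income: -405.6 - 968.2 - 166.6 = -1540.4
Secondary income: 270.3 - 348.4 - 402.3 + 871.9 = 391.5
Current account = 1999.4 + (-759.5) + (-1540.4) + 391.5 = 91.0
(Excluded from the current account — financial account: acquisition of a foreign subsidiary by a resident firm (outward FDI) 2017.8, domestic pension funds' purchases of foreign equities 635.8, borrowing by resident firms from foreign banks 1562.8; capital account: acquisition of foreign patents and trademarks (non-produced assets) 169.3.)

91.0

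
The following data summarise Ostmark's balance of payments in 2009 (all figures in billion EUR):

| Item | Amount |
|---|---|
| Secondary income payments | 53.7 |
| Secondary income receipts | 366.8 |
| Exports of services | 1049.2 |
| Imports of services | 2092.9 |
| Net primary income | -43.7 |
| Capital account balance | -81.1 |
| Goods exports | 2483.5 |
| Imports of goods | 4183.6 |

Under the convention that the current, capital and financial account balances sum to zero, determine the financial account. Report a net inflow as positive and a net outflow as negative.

2555.5

Goods balance = 2483.5 - 4183.6 = -1700.1
Services balance = 1049.2 - 2092.9 = -1043.7
Trade balance (goods + services) = -1700.1 + (-1043.7) = -2743.8
Net primary income = -43.7
Net secondary income = 366.8 - 53.7 = 313.1
Current account = -2743.8 + (-43.7) + 313.1 = -2474.4
Financial account = -(-2474.4 + (-81.1)) = 2555.5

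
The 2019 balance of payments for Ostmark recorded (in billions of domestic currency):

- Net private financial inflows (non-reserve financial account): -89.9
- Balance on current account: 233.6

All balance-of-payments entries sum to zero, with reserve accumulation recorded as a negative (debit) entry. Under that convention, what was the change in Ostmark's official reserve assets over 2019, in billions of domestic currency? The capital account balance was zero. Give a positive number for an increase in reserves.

Official reserve transactions balance = -(233.6 + (-89.9)) = -143.7
An accumulation of reserves is recorded as a debit (negative entry), so the change in the stock of reserves is the negative of that balance.
Change in official reserves = -(-143.7) = 143.7

143.7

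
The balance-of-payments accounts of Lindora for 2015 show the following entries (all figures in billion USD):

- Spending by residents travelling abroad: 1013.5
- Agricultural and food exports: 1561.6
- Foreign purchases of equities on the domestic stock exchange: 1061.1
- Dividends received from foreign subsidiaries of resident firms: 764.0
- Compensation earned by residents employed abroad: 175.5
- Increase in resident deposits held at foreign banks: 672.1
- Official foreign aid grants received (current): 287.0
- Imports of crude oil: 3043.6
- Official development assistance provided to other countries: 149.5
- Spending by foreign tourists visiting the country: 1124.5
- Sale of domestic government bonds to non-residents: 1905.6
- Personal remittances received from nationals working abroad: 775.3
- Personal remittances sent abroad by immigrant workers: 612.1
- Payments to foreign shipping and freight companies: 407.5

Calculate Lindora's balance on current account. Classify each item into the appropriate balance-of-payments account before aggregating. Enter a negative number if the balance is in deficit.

-538.3

Goods: -3043.6 + 1561.6 = -1482.0
Services: -407.5 + 1124.5 - 1013.5 = -296.5
Primary income: 175.5 + 764.0 = 939.5
Secondary income: 775.3 - 612.1 - 149.5 + 287.0 = 300.7
Current account = (-1482.0) + (-296.5) + 939.5 + 300.7 = -538.3
(Excluded from the current account — financial account: foreign purchases of equities on the domestic stock exchange 1061.1, increase in resident deposits held at foreign banks 672.1, sale of domestic government bonds to non-residents 1905.6.)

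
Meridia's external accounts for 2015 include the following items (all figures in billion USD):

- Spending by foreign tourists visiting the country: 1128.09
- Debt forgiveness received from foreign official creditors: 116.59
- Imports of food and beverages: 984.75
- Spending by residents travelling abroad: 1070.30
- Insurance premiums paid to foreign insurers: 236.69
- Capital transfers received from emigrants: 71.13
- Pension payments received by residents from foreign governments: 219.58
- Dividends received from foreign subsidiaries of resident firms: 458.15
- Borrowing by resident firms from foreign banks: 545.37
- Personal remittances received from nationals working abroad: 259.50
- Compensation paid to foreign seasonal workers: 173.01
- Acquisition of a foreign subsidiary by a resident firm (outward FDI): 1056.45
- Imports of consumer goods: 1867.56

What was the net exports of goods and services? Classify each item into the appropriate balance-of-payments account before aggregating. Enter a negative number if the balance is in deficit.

Goods: -984.75 - 1867.56 = -2852.31
Services: -236.69 + 1128.09 - 1070.30 = -178.90
Trade balance = -2852.31 + (-178.90) = -3031.21
(Excluded from the trade balance — capital account: debt forgiveness received from foreign official creditors 116.59, capital transfers received from emigrants 71.13; secondary income: pension payments received by residents from foreign governments 219.58, personal remittances received from nationals working abroad 259.50; primary income: dividends received from foreign subsidiaries of resident firms 458.15, compensation paid to foreign seasonal workers 173.01; financial account: borrowing by resident firms from foreign banks 545.37, acquisition of a foreign subsidiary by a resident firm (outward FDI) 1056.45.)

-3031.21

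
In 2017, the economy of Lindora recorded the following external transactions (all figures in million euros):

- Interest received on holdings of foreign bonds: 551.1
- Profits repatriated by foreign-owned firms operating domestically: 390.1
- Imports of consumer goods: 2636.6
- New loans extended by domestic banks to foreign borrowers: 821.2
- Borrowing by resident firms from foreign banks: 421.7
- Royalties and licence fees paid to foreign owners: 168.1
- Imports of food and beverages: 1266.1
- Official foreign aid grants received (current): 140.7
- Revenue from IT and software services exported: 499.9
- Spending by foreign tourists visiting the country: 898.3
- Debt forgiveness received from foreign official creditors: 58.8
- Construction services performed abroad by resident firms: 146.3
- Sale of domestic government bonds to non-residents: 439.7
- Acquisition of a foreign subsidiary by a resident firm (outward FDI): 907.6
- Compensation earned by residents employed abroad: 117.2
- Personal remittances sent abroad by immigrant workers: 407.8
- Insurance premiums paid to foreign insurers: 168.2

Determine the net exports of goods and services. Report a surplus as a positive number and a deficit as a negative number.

-2694.5

Goods: -2636.6 - 1266.1 = -3902.7
Services: 898.3 + 146.3 - 168.2 - 168.1 + 499.9 = 1208.2
Trade balance = -3902.7 + 1208.2 = -2694.5
(Excluded from the trade balance — primary income: interest received on holdings of foreign bonds 551.1, profits repatriated by foreign-owned firms operating domestically 390.1, compensation earned by residents employed abroad 117.2; financial account: new loans extended by domestic banks to foreign borrowers 821.2, borrowing by resident firms from foreign banks 421.7, sale of domestic government bonds to non-residents 439.7, acquisition of a foreign subsidiary by a resident firm (outward FDI) 907.6; secondary income: official foreign aid grants received (current) 140.7, personal remittances sent abroad by immigrant workers 407.8; capital account: debt forgiveness received from foreign official creditors 58.8.)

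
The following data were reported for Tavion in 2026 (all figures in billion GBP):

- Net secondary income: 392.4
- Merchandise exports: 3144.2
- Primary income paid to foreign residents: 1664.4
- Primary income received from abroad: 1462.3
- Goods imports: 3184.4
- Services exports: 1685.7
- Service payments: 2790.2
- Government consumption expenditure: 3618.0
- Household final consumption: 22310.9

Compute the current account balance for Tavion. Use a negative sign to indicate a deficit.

-954.4

Goods balance = 3144.2 - 3184.4 = -40.2
Services balance = 1685.7 - 2790.2 = -1104.5
Trade balance (goods + services) = -40.2 + (-1104.5) = -1144.7
Net primary income = 1462.3 - 1664.4 = -202.1
Net secondary income = 392.4
Current account = -1144.7 + (-202.1) + 392.4 = -954.4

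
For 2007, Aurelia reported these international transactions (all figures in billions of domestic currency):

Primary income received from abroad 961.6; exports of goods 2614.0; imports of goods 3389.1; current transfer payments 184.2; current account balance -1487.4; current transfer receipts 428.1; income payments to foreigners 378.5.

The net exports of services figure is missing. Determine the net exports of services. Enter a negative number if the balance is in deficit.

-1539.3

Current account = goods balance + services balance + net primary income + net secondary income
Sum of the known components = 51.9
Net exports of services = CA - (known components) = -1487.4 - 51.9 = -1539.3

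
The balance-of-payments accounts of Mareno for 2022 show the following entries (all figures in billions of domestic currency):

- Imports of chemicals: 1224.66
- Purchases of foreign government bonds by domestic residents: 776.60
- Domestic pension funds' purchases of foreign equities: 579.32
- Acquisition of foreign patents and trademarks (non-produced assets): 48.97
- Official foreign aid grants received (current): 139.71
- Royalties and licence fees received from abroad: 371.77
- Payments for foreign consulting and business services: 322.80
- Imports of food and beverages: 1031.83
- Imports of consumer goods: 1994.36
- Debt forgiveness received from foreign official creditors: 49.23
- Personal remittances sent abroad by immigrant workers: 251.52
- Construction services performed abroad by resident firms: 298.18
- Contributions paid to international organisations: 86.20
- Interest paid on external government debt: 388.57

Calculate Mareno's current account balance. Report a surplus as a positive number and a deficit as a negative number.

-4490.28

Goods: -1031.83 - 1994.36 - 1224.66 = -4250.85
Services: -322.80 + 298.18 + 371.77 = 347.15
Primary income: -388.57
Secondary income: -251.52 - 86.20 + 139.71 = -198.01
Current account = (-4250.85) + 347.15 + (-388.57) + (-198.01) = -4490.28
(Excluded from the current account — financial account: purchases of foreign government bonds by domestic residents 776.60, domestic pension funds' purchases of foreign equities 579.32; capital account: acquisition of foreign patents and trademarks (non-produced assets) 48.97, debt forgiveness received from foreign official creditors 49.23.)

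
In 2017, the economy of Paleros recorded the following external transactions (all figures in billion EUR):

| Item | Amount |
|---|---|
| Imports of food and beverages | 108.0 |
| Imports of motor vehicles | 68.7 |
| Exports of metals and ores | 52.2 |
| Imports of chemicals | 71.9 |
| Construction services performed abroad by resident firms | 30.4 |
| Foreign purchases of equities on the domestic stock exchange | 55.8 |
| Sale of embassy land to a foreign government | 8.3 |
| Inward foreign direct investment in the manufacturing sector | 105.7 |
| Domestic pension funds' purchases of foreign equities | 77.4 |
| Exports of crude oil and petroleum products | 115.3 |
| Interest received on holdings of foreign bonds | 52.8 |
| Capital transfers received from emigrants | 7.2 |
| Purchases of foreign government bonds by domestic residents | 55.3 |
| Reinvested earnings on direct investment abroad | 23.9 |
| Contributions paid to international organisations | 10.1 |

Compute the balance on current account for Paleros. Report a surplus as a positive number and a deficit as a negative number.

15.9

Goods: 115.3 - 108.0 + 52.2 - 71.9 - 68.7 = -81.1
Services: 30.4
Primary income: 23.9 + 52.8 = 76.7
Secondary income: -10.1
Current account = (-81.1) + 30.4 + 76.7 + (-10.1) = 15.9
(Excluded from the current account — financial account: foreign purchases of equities on the domestic stock exchange 55.8, inward foreign direct investment in the manufacturing sector 105.7, domestic pension funds' purchases of foreign equities 77.4, purchases of foreign government bonds by domestic residents 55.3; capital account: sale of embassy land to a foreign government 8.3, capital transfers received from emigrants 7.2.)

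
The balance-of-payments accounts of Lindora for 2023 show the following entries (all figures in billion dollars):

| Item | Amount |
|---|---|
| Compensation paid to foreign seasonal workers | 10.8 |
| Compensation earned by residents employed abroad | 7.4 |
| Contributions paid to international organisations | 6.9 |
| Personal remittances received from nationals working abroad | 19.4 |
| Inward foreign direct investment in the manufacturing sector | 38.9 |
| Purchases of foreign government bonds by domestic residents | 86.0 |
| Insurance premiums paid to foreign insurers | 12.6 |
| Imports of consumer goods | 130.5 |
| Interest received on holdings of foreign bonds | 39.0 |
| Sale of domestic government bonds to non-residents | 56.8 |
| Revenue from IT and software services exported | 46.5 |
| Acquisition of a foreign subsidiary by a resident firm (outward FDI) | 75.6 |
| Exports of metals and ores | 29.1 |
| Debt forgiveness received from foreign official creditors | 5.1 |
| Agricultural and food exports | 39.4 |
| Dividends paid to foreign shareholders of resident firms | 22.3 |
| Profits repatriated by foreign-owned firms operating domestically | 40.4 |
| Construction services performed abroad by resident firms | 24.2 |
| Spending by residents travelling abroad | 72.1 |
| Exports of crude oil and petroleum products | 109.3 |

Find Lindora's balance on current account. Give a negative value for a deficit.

Goods: 29.1 - 130.5 + 39.4 + 109.3 = 47.3
Services: -72.1 - 12.6 + 46.5 + 24.2 = -14.0
Primary income: 7.4 - 22.3 - 40.4 - 10.8 + 39.0 = -27.1
Secondary income: -6.9 + 19.4 = 12.5
Current account = 47.3 + (-14.0) + (-27.1) + 12.5 = 18.7
(Excluded from the current account — financial account: inward foreign direct investment in the manufacturing sector 38.9, purchases of foreign government bonds by domestic residents 86.0, sale of domestic government bonds to non-residents 56.8, acquisition of a foreign subsidiary by a resident firm (outward FDI) 75.6; capital account: debt forgiveness received from foreign official creditors 5.1.)

18.7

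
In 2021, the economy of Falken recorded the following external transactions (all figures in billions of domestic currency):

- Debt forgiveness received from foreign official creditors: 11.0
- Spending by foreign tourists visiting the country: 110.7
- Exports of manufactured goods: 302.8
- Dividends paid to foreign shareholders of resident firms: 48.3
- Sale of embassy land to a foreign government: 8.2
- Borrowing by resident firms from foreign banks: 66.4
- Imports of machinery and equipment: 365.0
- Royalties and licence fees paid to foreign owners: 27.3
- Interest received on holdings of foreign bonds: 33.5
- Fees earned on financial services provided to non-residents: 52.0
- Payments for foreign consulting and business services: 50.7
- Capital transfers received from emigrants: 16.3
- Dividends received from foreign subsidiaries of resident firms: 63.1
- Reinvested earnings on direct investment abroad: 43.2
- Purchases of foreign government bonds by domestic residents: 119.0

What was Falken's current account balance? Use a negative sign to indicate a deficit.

Goods: -365.0 + 302.8 = -62.2
Services: 110.7 - 27.3 - 50.7 + 52.0 = 84.7
Primary income: 43.2 - 48.3 + 33.5 + 63.1 = 91.5
Current account = (-62.2) + 84.7 + 91.5 = 114.0
(Excluded from the current account — capital account: debt forgiveness received from foreign official creditors 11.0, sale of embassy land to a foreign government 8.2, capital transfers received from emigrants 16.3; financial account: borrowing by resident firms from foreign banks 66.4, purchases of foreign government bonds by domestic residents 119.0.)

114.0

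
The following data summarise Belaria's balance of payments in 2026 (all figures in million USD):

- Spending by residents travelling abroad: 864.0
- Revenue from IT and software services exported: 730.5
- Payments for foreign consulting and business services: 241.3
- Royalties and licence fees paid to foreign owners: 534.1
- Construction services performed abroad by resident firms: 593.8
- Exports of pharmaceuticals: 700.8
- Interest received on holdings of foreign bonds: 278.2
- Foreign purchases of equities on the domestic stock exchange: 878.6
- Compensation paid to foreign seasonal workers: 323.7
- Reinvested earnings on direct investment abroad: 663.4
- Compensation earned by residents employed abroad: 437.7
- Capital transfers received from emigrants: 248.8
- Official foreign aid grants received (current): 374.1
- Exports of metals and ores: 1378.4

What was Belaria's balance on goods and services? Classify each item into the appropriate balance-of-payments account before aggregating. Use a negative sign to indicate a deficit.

Goods: 1378.4 + 700.8 = 2079.2
Services: 593.8 - 864.0 - 534.1 + 730.5 - 241.3 = -315.1
Trade balance = 2079.2 + (-315.1) = 1764.1
(Excluded from the trade balance — primary income: interest received on holdings of foreign bonds 278.2, compensation paid to foreign seasonal workers 323.7, reinvested earnings on direct investment abroad 663.4, compensation earned by residents employed abroad 437.7; financial account: foreign purchases of equities on the domestic stock exchange 878.6; capital account: capital transfers received from emigrants 248.8; secondary income: official foreign aid grants received (current) 374.1.)

1764.1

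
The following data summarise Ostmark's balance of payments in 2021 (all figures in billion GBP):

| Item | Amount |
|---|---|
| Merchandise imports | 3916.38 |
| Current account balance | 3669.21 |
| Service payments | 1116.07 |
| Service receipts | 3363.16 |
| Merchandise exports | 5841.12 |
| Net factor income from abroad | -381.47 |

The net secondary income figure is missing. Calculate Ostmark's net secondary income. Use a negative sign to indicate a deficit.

-121.15

Current account = goods balance + services balance + net primary income + net secondary income
Sum of the known components = 3790.36
Net secondary income = CA - (known components) = 3669.21 - 3790.36 = -121.15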